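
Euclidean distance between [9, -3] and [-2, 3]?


d = sqrt(sum of squared differences). (9--2)^2=121, (-3-3)^2=36. Sum = 157.

sqrt(157)


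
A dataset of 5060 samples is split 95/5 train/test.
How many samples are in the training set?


Test set = 5060 * 5% = 253. Training set = 5060 - 253 = 4807.

4807


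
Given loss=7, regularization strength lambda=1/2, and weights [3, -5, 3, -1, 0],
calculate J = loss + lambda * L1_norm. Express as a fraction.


L1 norm = sum(|w|) = 12. J = 7 + 1/2 * 12 = 13.

13


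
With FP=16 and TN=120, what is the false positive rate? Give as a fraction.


FPR = FP / (FP + TN) = 16 / 136 = 2/17.

2/17


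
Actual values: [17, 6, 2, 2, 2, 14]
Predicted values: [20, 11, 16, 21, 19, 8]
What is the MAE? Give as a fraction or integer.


MAE = (1/6) * (|17-20|=3 + |6-11|=5 + |2-16|=14 + |2-21|=19 + |2-19|=17 + |14-8|=6). Sum = 64. MAE = 32/3.

32/3


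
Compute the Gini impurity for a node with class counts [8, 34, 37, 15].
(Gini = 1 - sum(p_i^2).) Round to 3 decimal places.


Total = 94. Proportions: 8/94, 34/94, 37/94, 15/94. sum(p_i^2) = 0.3185. Gini = 1 - 0.3185 = 0.6815, which rounds to 0.682.

0.682


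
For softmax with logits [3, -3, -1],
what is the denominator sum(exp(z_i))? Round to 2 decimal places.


Denom = e^3=20.0855 + e^-3=0.0498 + e^-1=0.3679. Sum = 20.5032, which rounds to 20.50.

20.50


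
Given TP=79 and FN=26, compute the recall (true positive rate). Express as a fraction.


Recall = TP / (TP + FN) = 79 / 105 = 79/105.

79/105


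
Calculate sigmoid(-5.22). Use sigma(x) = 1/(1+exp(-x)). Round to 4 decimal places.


sigma(-5.22) = 1/(1+e^(5.22)) = 1/(1+184.934184) = 1/185.934184 = 0.0054.

0.0054


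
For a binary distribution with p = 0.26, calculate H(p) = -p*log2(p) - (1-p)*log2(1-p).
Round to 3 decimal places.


H = -0.26*log2(0.26) - 0.74*log2(0.74) = 0.827.

0.827


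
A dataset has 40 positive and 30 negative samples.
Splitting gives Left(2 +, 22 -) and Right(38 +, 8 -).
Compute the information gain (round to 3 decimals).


H(parent) = 0.9852. H(left) = 0.4138, H(right) = 0.6666. Weighted = (24/70)*0.4138 + (46/70)*0.6666 = 0.5799. IG = 0.9852 - 0.5799 = 0.4053, which rounds to 0.405.

0.405


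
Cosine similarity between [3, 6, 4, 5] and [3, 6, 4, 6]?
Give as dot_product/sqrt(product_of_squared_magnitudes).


dot = 91. |a|^2 = 86, |b|^2 = 97. cos = 91/sqrt(8342).

91/sqrt(8342)


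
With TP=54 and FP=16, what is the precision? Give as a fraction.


Precision = TP / (TP + FP) = 54 / 70 = 27/35.

27/35


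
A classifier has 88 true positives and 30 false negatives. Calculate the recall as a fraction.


Recall = TP / (TP + FN) = 88 / 118 = 44/59.

44/59


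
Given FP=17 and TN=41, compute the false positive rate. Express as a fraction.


FPR = FP / (FP + TN) = 17 / 58 = 17/58.

17/58


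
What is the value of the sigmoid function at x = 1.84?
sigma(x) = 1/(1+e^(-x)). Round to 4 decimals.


sigma(1.84) = 1/(1+e^(-1.84)) = 1/(1+0.158817) = 1/1.158817 = 0.8629.

0.8629


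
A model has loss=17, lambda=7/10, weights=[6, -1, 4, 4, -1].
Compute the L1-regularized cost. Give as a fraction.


L1 norm = sum(|w|) = 16. J = 17 + 7/10 * 16 = 141/5.

141/5


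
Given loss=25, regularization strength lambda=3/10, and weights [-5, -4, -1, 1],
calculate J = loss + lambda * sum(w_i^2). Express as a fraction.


L2 sq norm = sum(w^2) = 43. J = 25 + 3/10 * 43 = 379/10.

379/10


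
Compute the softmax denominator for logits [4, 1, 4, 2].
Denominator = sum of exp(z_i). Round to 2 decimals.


Denom = e^4=54.5982 + e^1=2.7183 + e^4=54.5982 + e^2=7.3891. Sum = 119.3038, which rounds to 119.30.

119.30


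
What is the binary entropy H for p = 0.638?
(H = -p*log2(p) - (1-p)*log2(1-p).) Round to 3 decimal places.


H = -0.638*log2(0.638) - 0.362*log2(0.362) = 0.944.

0.944


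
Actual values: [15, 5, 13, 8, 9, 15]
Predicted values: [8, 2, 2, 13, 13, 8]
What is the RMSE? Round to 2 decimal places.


MSE = 44.8333. RMSE = sqrt(44.8333) = 6.70.

6.70


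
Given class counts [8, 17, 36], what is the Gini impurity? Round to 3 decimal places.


Total = 61. Proportions: 8/61, 17/61, 36/61. sum(p_i^2) = 0.4432. Gini = 1 - 0.4432 = 0.5568, which rounds to 0.557.

0.557


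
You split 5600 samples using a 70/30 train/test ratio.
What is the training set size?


Test set = 5600 * 30% = 1680. Training set = 5600 - 1680 = 3920.

3920


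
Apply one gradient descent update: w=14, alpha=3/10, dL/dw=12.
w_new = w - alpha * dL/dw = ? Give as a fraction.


w_new = 14 - 3/10 * 12 = 14 - 18/5 = 52/5.

52/5


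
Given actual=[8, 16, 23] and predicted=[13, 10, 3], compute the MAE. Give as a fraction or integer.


MAE = (1/3) * (|8-13|=5 + |16-10|=6 + |23-3|=20). Sum = 31. MAE = 31/3.

31/3


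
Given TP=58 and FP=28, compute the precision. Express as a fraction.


Precision = TP / (TP + FP) = 58 / 86 = 29/43.

29/43


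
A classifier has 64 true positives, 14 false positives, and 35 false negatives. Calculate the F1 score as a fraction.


Precision = 64/78 = 32/39. Recall = 64/99 = 64/99. F1 = 2*P*R/(P+R) = 128/177.

128/177


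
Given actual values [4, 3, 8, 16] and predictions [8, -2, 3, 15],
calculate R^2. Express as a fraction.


Mean(y) = 31/4. SS_res = 67. SS_tot = 419/4. R^2 = 1 - 67/(419/4) = 151/419.

151/419


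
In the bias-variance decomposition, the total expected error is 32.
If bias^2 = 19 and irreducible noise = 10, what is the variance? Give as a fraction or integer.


Total error = bias^2 + variance + irreducible noise. So variance = 32 - 19 - 10 = 3.

3


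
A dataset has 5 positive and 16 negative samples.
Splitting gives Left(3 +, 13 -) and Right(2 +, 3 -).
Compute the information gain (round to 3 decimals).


H(parent) = 0.7919. H(left) = 0.6962, H(right) = 0.9710. Weighted = (16/21)*0.6962 + (5/21)*0.9710 = 0.7616. IG = 0.7919 - 0.7616 = 0.0303, which rounds to 0.030.

0.030


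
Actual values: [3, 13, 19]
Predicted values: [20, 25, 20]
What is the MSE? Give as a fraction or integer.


MSE = (1/3) * ((3-20)^2=289 + (13-25)^2=144 + (19-20)^2=1). Sum = 434. MSE = 434/3.

434/3


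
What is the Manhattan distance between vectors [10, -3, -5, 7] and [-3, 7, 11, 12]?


d = sum of absolute differences: |10--3|=13 + |-3-7|=10 + |-5-11|=16 + |7-12|=5 = 44.

44


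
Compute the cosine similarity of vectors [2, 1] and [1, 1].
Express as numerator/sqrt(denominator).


dot = 3. |a|^2 = 5, |b|^2 = 2. cos = 3/sqrt(10).

3/sqrt(10)


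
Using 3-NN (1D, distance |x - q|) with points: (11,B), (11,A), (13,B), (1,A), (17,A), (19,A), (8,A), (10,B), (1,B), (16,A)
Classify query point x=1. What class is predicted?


Distances: |11-1|=10, |11-1|=10, |13-1|=12, |1-1|=0, |17-1|=16, |19-1|=18, |8-1|=7, |10-1|=9, |1-1|=0, |16-1|=15. 3 nearest: (1,A), (1,B), (8,A). Counts: {'A': 2, 'B': 1}. Majority class: A.

A


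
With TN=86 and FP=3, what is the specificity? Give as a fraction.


Specificity = TN / (TN + FP) = 86 / 89 = 86/89.

86/89


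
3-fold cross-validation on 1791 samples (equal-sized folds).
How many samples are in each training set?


Each validation fold has 1791/3 = 597 samples. Training set = 1791 - 597 = 1194.

1194


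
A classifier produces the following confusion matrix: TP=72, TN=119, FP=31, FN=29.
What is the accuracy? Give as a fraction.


Accuracy = (TP + TN) / (TP + TN + FP + FN) = (72 + 119) / 251 = 191/251.

191/251


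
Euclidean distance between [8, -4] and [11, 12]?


d = sqrt(sum of squared differences). (8-11)^2=9, (-4-12)^2=256. Sum = 265.

sqrt(265)


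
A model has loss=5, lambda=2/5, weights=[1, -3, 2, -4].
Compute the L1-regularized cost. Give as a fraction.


L1 norm = sum(|w|) = 10. J = 5 + 2/5 * 10 = 9.

9


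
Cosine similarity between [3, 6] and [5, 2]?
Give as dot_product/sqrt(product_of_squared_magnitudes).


dot = 27. |a|^2 = 45, |b|^2 = 29. cos = 27/sqrt(1305).

27/sqrt(1305)


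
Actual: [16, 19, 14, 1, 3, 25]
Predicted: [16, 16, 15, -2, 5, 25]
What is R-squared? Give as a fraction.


Mean(y) = 13. SS_res = 23. SS_tot = 434. R^2 = 1 - 23/(434) = 411/434.

411/434


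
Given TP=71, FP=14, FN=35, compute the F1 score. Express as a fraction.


Precision = 71/85 = 71/85. Recall = 71/106 = 71/106. F1 = 2*P*R/(P+R) = 142/191.

142/191


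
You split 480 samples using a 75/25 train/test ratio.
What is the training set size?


Test set = 480 * 25% = 120. Training set = 480 - 120 = 360.

360


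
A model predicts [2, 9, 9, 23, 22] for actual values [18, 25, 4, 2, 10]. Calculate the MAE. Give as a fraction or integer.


MAE = (1/5) * (|18-2|=16 + |25-9|=16 + |4-9|=5 + |2-23|=21 + |10-22|=12). Sum = 70. MAE = 14.

14


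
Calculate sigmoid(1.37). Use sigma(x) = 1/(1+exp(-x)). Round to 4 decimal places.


sigma(1.37) = 1/(1+e^(-1.37)) = 1/(1+0.254107) = 1/1.254107 = 0.7974.

0.7974


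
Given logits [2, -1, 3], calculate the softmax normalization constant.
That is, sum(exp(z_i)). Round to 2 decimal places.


Denom = e^2=7.3891 + e^-1=0.3679 + e^3=20.0855. Sum = 27.8425, which rounds to 27.84.

27.84


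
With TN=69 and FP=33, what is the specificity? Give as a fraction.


Specificity = TN / (TN + FP) = 69 / 102 = 23/34.

23/34


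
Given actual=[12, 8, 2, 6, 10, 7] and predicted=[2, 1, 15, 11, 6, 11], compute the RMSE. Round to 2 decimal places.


MSE = 62.5000. RMSE = sqrt(62.5000) = 7.91.

7.91


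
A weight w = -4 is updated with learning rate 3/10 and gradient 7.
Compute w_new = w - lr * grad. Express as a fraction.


w_new = -4 - 3/10 * 7 = -4 - 21/10 = -61/10.

-61/10


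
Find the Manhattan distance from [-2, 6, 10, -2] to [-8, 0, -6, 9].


d = sum of absolute differences: |-2--8|=6 + |6-0|=6 + |10--6|=16 + |-2-9|=11 = 39.

39


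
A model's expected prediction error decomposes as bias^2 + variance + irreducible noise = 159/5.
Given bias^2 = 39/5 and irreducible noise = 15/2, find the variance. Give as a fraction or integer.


Total error = bias^2 + variance + irreducible noise. So variance = 159/5 - 39/5 - 15/2 = 33/2.

33/2


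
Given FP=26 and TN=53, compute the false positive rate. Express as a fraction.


FPR = FP / (FP + TN) = 26 / 79 = 26/79.

26/79


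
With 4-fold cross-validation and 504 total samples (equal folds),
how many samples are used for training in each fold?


Each validation fold has 504/4 = 126 samples. Training set = 504 - 126 = 378.

378


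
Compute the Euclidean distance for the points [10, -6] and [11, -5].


d = sqrt(sum of squared differences). (10-11)^2=1, (-6--5)^2=1. Sum = 2.

sqrt(2)


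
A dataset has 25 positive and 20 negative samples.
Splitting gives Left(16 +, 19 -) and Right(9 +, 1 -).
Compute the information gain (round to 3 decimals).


H(parent) = 0.9911. H(left) = 0.9947, H(right) = 0.4690. Weighted = (35/45)*0.9947 + (10/45)*0.4690 = 0.8779. IG = 0.9911 - 0.8779 = 0.1132, which rounds to 0.113.

0.113


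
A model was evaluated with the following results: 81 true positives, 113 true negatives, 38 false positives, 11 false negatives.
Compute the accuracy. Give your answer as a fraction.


Accuracy = (TP + TN) / (TP + TN + FP + FN) = (81 + 113) / 243 = 194/243.

194/243


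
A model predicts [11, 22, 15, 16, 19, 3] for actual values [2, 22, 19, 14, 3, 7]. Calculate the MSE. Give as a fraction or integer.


MSE = (1/6) * ((2-11)^2=81 + (22-22)^2=0 + (19-15)^2=16 + (14-16)^2=4 + (3-19)^2=256 + (7-3)^2=16). Sum = 373. MSE = 373/6.

373/6


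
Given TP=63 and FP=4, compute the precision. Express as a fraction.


Precision = TP / (TP + FP) = 63 / 67 = 63/67.

63/67


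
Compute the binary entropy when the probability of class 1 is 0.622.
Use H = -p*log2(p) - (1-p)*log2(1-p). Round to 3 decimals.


H = -0.622*log2(0.622) - 0.378*log2(0.378) = 0.957.

0.957


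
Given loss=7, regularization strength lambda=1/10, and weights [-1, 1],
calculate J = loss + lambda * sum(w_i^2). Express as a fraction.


L2 sq norm = sum(w^2) = 2. J = 7 + 1/10 * 2 = 36/5.

36/5


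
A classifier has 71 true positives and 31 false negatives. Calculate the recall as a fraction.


Recall = TP / (TP + FN) = 71 / 102 = 71/102.

71/102


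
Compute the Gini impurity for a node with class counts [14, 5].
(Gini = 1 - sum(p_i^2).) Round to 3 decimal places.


Total = 19. Proportions: 14/19, 5/19. sum(p_i^2) = 0.6122. Gini = 1 - 0.6122 = 0.3878, which rounds to 0.388.

0.388


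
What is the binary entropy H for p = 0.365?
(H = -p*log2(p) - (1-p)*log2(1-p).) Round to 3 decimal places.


H = -0.365*log2(0.365) - 0.635*log2(0.635) = 0.947.

0.947


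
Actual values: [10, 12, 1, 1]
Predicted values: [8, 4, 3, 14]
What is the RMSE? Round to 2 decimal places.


MSE = 60.2500. RMSE = sqrt(60.2500) = 7.76.

7.76


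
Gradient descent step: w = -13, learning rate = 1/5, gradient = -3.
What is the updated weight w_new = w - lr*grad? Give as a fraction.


w_new = -13 - 1/5 * -3 = -13 - -3/5 = -62/5.

-62/5


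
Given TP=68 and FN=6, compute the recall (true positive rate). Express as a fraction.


Recall = TP / (TP + FN) = 68 / 74 = 34/37.

34/37


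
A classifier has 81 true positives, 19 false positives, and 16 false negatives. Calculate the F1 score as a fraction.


Precision = 81/100 = 81/100. Recall = 81/97 = 81/97. F1 = 2*P*R/(P+R) = 162/197.

162/197


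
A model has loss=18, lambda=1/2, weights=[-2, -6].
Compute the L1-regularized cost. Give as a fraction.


L1 norm = sum(|w|) = 8. J = 18 + 1/2 * 8 = 22.

22


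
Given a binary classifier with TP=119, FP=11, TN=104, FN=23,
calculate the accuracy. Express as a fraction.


Accuracy = (TP + TN) / (TP + TN + FP + FN) = (119 + 104) / 257 = 223/257.

223/257


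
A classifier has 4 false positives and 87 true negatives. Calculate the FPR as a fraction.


FPR = FP / (FP + TN) = 4 / 91 = 4/91.

4/91


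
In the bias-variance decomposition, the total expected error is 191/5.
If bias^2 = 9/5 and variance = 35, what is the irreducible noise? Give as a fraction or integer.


Total error = bias^2 + variance + irreducible noise. So irreducible noise = 191/5 - 9/5 - 35 = 7/5.

7/5


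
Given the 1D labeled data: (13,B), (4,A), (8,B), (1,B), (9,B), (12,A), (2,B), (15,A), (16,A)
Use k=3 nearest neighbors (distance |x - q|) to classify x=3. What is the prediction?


Distances: |13-3|=10, |4-3|=1, |8-3|=5, |1-3|=2, |9-3|=6, |12-3|=9, |2-3|=1, |15-3|=12, |16-3|=13. 3 nearest: (4,A), (2,B), (1,B). Counts: {'A': 1, 'B': 2}. Majority class: B.

B


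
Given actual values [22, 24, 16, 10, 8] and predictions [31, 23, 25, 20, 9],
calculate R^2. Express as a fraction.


Mean(y) = 16. SS_res = 264. SS_tot = 200. R^2 = 1 - 264/(200) = -8/25.

-8/25


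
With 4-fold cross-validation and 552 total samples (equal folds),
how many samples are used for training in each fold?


Each validation fold has 552/4 = 138 samples. Training set = 552 - 138 = 414.

414


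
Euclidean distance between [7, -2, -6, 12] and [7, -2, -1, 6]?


d = sqrt(sum of squared differences). (7-7)^2=0, (-2--2)^2=0, (-6--1)^2=25, (12-6)^2=36. Sum = 61.

sqrt(61)


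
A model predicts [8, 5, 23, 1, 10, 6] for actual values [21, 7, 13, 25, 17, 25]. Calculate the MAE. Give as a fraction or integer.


MAE = (1/6) * (|21-8|=13 + |7-5|=2 + |13-23|=10 + |25-1|=24 + |17-10|=7 + |25-6|=19). Sum = 75. MAE = 25/2.

25/2


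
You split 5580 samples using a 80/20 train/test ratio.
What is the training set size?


Test set = 5580 * 20% = 1116. Training set = 5580 - 1116 = 4464.

4464


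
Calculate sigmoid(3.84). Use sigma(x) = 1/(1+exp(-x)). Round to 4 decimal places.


sigma(3.84) = 1/(1+e^(-3.84)) = 1/(1+0.021494) = 1/1.021494 = 0.9790.

0.9790


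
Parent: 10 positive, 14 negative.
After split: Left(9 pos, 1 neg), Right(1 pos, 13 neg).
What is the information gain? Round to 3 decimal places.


H(parent) = 0.9799. H(left) = 0.4690, H(right) = 0.3712. Weighted = (10/24)*0.4690 + (14/24)*0.3712 = 0.4120. IG = 0.9799 - 0.4120 = 0.5679, which rounds to 0.568.

0.568


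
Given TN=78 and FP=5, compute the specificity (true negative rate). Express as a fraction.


Specificity = TN / (TN + FP) = 78 / 83 = 78/83.

78/83


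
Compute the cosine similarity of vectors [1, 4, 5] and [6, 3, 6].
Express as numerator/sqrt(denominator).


dot = 48. |a|^2 = 42, |b|^2 = 81. cos = 48/sqrt(3402).

48/sqrt(3402)


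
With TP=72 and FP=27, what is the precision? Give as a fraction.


Precision = TP / (TP + FP) = 72 / 99 = 8/11.

8/11


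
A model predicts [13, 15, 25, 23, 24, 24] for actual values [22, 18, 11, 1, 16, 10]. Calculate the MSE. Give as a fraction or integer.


MSE = (1/6) * ((22-13)^2=81 + (18-15)^2=9 + (11-25)^2=196 + (1-23)^2=484 + (16-24)^2=64 + (10-24)^2=196). Sum = 1030. MSE = 515/3.

515/3


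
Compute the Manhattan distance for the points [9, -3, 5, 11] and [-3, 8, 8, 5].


d = sum of absolute differences: |9--3|=12 + |-3-8|=11 + |5-8|=3 + |11-5|=6 = 32.

32


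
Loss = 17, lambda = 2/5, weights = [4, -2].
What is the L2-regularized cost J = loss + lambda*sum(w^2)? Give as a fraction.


L2 sq norm = sum(w^2) = 20. J = 17 + 2/5 * 20 = 25.

25


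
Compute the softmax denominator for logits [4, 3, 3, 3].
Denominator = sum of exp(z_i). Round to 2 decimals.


Denom = e^4=54.5982 + e^3=20.0855 + e^3=20.0855 + e^3=20.0855. Sum = 114.8547, which rounds to 114.85.

114.85


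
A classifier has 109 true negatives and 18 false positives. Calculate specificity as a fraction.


Specificity = TN / (TN + FP) = 109 / 127 = 109/127.

109/127


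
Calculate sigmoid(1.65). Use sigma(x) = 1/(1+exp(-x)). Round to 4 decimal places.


sigma(1.65) = 1/(1+e^(-1.65)) = 1/(1+0.192050) = 1/1.192050 = 0.8389.

0.8389


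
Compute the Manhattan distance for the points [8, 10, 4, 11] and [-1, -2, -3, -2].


d = sum of absolute differences: |8--1|=9 + |10--2|=12 + |4--3|=7 + |11--2|=13 = 41.

41


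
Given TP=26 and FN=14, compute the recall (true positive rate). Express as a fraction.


Recall = TP / (TP + FN) = 26 / 40 = 13/20.

13/20


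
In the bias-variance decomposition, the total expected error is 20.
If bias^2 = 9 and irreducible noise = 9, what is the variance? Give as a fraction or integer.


Total error = bias^2 + variance + irreducible noise. So variance = 20 - 9 - 9 = 2.

2


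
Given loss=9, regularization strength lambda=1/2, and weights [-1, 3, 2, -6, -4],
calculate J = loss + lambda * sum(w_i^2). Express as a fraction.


L2 sq norm = sum(w^2) = 66. J = 9 + 1/2 * 66 = 42.

42


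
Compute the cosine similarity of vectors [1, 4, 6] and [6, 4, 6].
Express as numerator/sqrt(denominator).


dot = 58. |a|^2 = 53, |b|^2 = 88. cos = 58/sqrt(4664).

58/sqrt(4664)


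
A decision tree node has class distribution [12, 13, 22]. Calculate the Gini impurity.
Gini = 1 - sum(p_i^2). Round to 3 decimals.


Total = 47. Proportions: 12/47, 13/47, 22/47. sum(p_i^2) = 0.3608. Gini = 1 - 0.3608 = 0.6392, which rounds to 0.639.

0.639


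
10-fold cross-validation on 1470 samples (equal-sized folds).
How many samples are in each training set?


Each validation fold has 1470/10 = 147 samples. Training set = 1470 - 147 = 1323.

1323


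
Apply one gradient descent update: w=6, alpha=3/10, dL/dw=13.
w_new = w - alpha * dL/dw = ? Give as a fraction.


w_new = 6 - 3/10 * 13 = 6 - 39/10 = 21/10.

21/10


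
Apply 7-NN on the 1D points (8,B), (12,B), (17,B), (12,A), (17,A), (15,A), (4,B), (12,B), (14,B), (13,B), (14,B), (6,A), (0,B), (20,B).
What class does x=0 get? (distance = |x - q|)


Distances: |8-0|=8, |12-0|=12, |17-0|=17, |12-0|=12, |17-0|=17, |15-0|=15, |4-0|=4, |12-0|=12, |14-0|=14, |13-0|=13, |14-0|=14, |6-0|=6, |0-0|=0, |20-0|=20. 7 nearest: (0,B), (4,B), (6,A), (8,B), (12,A), (12,B), (12,B). Counts: {'B': 5, 'A': 2}. Majority class: B.

B


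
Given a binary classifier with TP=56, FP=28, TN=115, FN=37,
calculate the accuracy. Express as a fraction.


Accuracy = (TP + TN) / (TP + TN + FP + FN) = (56 + 115) / 236 = 171/236.

171/236


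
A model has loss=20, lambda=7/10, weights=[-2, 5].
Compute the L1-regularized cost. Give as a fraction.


L1 norm = sum(|w|) = 7. J = 20 + 7/10 * 7 = 249/10.

249/10


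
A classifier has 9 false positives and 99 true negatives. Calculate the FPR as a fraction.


FPR = FP / (FP + TN) = 9 / 108 = 1/12.

1/12


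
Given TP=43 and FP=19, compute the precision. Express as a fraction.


Precision = TP / (TP + FP) = 43 / 62 = 43/62.

43/62


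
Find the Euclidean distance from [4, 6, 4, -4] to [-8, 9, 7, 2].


d = sqrt(sum of squared differences). (4--8)^2=144, (6-9)^2=9, (4-7)^2=9, (-4-2)^2=36. Sum = 198.

sqrt(198)


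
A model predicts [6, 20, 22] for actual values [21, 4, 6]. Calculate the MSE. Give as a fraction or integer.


MSE = (1/3) * ((21-6)^2=225 + (4-20)^2=256 + (6-22)^2=256). Sum = 737. MSE = 737/3.

737/3


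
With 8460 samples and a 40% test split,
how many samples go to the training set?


Test set = 8460 * 40% = 3384. Training set = 8460 - 3384 = 5076.

5076


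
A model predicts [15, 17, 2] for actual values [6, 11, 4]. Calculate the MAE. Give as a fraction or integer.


MAE = (1/3) * (|6-15|=9 + |11-17|=6 + |4-2|=2). Sum = 17. MAE = 17/3.

17/3


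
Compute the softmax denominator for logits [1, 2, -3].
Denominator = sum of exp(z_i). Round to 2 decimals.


Denom = e^1=2.7183 + e^2=7.3891 + e^-3=0.0498. Sum = 10.1572, which rounds to 10.16.

10.16


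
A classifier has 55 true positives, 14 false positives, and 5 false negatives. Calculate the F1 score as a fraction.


Precision = 55/69 = 55/69. Recall = 55/60 = 11/12. F1 = 2*P*R/(P+R) = 110/129.

110/129


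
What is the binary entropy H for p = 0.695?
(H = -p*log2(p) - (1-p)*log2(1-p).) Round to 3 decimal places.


H = -0.695*log2(0.695) - 0.305*log2(0.305) = 0.887.

0.887


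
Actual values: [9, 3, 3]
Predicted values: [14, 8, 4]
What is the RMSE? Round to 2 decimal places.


MSE = 17.0000. RMSE = sqrt(17.0000) = 4.12.

4.12


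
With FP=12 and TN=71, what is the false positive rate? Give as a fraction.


FPR = FP / (FP + TN) = 12 / 83 = 12/83.

12/83


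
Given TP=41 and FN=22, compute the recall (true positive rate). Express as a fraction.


Recall = TP / (TP + FN) = 41 / 63 = 41/63.

41/63


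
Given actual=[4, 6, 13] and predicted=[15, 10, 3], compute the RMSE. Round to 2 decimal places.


MSE = 79.0000. RMSE = sqrt(79.0000) = 8.89.

8.89


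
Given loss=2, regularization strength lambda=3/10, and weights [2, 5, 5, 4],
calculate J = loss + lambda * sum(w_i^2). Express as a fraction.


L2 sq norm = sum(w^2) = 70. J = 2 + 3/10 * 70 = 23.

23


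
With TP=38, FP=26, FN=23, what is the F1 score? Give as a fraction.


Precision = 38/64 = 19/32. Recall = 38/61 = 38/61. F1 = 2*P*R/(P+R) = 76/125.

76/125


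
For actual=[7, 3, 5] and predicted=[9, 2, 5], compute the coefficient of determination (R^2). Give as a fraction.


Mean(y) = 5. SS_res = 5. SS_tot = 8. R^2 = 1 - 5/(8) = 3/8.

3/8


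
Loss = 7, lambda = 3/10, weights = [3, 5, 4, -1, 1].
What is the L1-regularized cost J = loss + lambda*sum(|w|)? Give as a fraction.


L1 norm = sum(|w|) = 14. J = 7 + 3/10 * 14 = 56/5.

56/5


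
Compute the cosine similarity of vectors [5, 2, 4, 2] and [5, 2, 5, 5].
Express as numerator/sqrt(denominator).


dot = 59. |a|^2 = 49, |b|^2 = 79. cos = 59/sqrt(3871).

59/sqrt(3871)


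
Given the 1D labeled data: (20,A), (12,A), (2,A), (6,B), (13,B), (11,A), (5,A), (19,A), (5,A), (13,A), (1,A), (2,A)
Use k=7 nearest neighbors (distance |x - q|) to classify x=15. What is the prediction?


Distances: |20-15|=5, |12-15|=3, |2-15|=13, |6-15|=9, |13-15|=2, |11-15|=4, |5-15|=10, |19-15|=4, |5-15|=10, |13-15|=2, |1-15|=14, |2-15|=13. 7 nearest: (13,A), (13,B), (12,A), (11,A), (19,A), (20,A), (6,B). Counts: {'A': 5, 'B': 2}. Majority class: A.

A


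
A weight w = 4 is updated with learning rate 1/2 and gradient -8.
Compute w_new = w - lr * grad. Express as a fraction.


w_new = 4 - 1/2 * -8 = 4 - -4 = 8.

8


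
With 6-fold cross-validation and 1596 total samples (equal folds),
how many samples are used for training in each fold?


Each validation fold has 1596/6 = 266 samples. Training set = 1596 - 266 = 1330.

1330


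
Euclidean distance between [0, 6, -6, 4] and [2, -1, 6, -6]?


d = sqrt(sum of squared differences). (0-2)^2=4, (6--1)^2=49, (-6-6)^2=144, (4--6)^2=100. Sum = 297.

sqrt(297)


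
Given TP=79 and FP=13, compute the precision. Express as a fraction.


Precision = TP / (TP + FP) = 79 / 92 = 79/92.

79/92


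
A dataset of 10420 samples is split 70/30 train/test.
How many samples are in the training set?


Test set = 10420 * 30% = 3126. Training set = 10420 - 3126 = 7294.

7294


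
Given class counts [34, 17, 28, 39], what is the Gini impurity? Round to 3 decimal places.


Total = 118. Proportions: 34/118, 17/118, 28/118, 39/118. sum(p_i^2) = 0.2693. Gini = 1 - 0.2693 = 0.7307, which rounds to 0.731.

0.731


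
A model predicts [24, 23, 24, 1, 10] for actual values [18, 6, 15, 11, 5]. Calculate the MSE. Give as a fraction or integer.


MSE = (1/5) * ((18-24)^2=36 + (6-23)^2=289 + (15-24)^2=81 + (11-1)^2=100 + (5-10)^2=25). Sum = 531. MSE = 531/5.

531/5


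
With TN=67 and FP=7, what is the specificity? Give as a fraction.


Specificity = TN / (TN + FP) = 67 / 74 = 67/74.

67/74


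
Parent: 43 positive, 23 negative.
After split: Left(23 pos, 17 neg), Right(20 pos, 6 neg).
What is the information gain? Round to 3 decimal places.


H(parent) = 0.9327. H(left) = 0.9837, H(right) = 0.7793. Weighted = (40/66)*0.9837 + (26/66)*0.7793 = 0.9032. IG = 0.9327 - 0.9032 = 0.0295, which rounds to 0.030.

0.030


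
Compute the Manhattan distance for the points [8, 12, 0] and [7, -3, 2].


d = sum of absolute differences: |8-7|=1 + |12--3|=15 + |0-2|=2 = 18.

18


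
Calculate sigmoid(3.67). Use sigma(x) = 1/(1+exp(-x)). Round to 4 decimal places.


sigma(3.67) = 1/(1+e^(-3.67)) = 1/(1+0.025476) = 1/1.025476 = 0.9752.

0.9752


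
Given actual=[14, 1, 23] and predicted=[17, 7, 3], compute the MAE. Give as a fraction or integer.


MAE = (1/3) * (|14-17|=3 + |1-7|=6 + |23-3|=20). Sum = 29. MAE = 29/3.

29/3


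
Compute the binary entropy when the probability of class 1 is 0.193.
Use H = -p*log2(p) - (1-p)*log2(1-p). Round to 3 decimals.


H = -0.193*log2(0.193) - 0.807*log2(0.807) = 0.708.

0.708


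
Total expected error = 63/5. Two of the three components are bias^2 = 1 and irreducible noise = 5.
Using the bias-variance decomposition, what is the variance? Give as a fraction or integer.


Total error = bias^2 + variance + irreducible noise. So variance = 63/5 - 1 - 5 = 33/5.

33/5


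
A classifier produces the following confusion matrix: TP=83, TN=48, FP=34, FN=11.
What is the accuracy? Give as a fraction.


Accuracy = (TP + TN) / (TP + TN + FP + FN) = (83 + 48) / 176 = 131/176.

131/176


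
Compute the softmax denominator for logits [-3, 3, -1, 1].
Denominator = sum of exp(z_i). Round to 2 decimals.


Denom = e^-3=0.0498 + e^3=20.0855 + e^-1=0.3679 + e^1=2.7183. Sum = 23.2215, which rounds to 23.22.

23.22


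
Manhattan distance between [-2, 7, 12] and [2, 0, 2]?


d = sum of absolute differences: |-2-2|=4 + |7-0|=7 + |12-2|=10 = 21.

21


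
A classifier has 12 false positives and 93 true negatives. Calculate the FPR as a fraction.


FPR = FP / (FP + TN) = 12 / 105 = 4/35.

4/35


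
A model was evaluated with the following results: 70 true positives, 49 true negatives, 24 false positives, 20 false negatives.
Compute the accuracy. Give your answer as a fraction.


Accuracy = (TP + TN) / (TP + TN + FP + FN) = (70 + 49) / 163 = 119/163.

119/163


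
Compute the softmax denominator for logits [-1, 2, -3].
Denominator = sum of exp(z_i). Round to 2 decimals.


Denom = e^-1=0.3679 + e^2=7.3891 + e^-3=0.0498. Sum = 7.8068, which rounds to 7.81.

7.81


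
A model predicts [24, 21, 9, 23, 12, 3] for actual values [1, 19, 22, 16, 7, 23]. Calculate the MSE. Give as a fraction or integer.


MSE = (1/6) * ((1-24)^2=529 + (19-21)^2=4 + (22-9)^2=169 + (16-23)^2=49 + (7-12)^2=25 + (23-3)^2=400). Sum = 1176. MSE = 196.

196


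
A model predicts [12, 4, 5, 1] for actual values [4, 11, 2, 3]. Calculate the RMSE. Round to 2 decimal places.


MSE = 31.5000. RMSE = sqrt(31.5000) = 5.61.

5.61


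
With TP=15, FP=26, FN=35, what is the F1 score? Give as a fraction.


Precision = 15/41 = 15/41. Recall = 15/50 = 3/10. F1 = 2*P*R/(P+R) = 30/91.

30/91


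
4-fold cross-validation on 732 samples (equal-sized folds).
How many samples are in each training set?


Each validation fold has 732/4 = 183 samples. Training set = 732 - 183 = 549.

549


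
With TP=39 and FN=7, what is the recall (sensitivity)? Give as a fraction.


Recall = TP / (TP + FN) = 39 / 46 = 39/46.

39/46


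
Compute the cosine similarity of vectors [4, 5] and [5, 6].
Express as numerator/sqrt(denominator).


dot = 50. |a|^2 = 41, |b|^2 = 61. cos = 50/sqrt(2501).

50/sqrt(2501)


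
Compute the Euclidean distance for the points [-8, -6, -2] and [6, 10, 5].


d = sqrt(sum of squared differences). (-8-6)^2=196, (-6-10)^2=256, (-2-5)^2=49. Sum = 501.

sqrt(501)


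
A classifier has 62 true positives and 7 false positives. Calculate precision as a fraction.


Precision = TP / (TP + FP) = 62 / 69 = 62/69.

62/69


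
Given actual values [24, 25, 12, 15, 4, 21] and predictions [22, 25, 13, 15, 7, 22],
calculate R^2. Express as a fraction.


Mean(y) = 101/6. SS_res = 15. SS_tot = 1961/6. R^2 = 1 - 15/(1961/6) = 1871/1961.

1871/1961


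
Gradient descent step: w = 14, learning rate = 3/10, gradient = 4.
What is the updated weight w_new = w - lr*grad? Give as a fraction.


w_new = 14 - 3/10 * 4 = 14 - 6/5 = 64/5.

64/5


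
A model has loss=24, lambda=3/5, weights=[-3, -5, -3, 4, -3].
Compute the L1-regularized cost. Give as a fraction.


L1 norm = sum(|w|) = 18. J = 24 + 3/5 * 18 = 174/5.

174/5


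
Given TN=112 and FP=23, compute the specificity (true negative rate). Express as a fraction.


Specificity = TN / (TN + FP) = 112 / 135 = 112/135.

112/135


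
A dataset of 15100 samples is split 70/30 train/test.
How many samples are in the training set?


Test set = 15100 * 30% = 4530. Training set = 15100 - 4530 = 10570.

10570


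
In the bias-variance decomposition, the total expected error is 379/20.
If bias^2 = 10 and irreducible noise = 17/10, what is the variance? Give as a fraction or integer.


Total error = bias^2 + variance + irreducible noise. So variance = 379/20 - 10 - 17/10 = 29/4.

29/4


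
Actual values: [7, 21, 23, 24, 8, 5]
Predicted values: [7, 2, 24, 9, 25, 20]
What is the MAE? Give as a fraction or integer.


MAE = (1/6) * (|7-7|=0 + |21-2|=19 + |23-24|=1 + |24-9|=15 + |8-25|=17 + |5-20|=15). Sum = 67. MAE = 67/6.

67/6


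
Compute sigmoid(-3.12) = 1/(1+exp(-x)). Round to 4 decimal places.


sigma(-3.12) = 1/(1+e^(3.12)) = 1/(1+22.646380) = 1/23.646380 = 0.0423.

0.0423


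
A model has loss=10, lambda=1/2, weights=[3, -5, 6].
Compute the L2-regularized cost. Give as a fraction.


L2 sq norm = sum(w^2) = 70. J = 10 + 1/2 * 70 = 45.

45


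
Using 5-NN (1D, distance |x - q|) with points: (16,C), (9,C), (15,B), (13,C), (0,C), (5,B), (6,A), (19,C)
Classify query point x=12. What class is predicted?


Distances: |16-12|=4, |9-12|=3, |15-12|=3, |13-12|=1, |0-12|=12, |5-12|=7, |6-12|=6, |19-12|=7. 5 nearest: (13,C), (15,B), (9,C), (16,C), (6,A). Counts: {'C': 3, 'B': 1, 'A': 1}. Majority class: C.

C


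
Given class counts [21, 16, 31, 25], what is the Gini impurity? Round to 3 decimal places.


Total = 93. Proportions: 21/93, 16/93, 31/93, 25/93. sum(p_i^2) = 0.2640. Gini = 1 - 0.2640 = 0.7360, which rounds to 0.736.

0.736


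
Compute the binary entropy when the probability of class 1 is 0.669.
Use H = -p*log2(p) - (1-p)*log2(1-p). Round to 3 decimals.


H = -0.669*log2(0.669) - 0.331*log2(0.331) = 0.916.

0.916


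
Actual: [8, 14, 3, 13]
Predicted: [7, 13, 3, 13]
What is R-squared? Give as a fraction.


Mean(y) = 19/2. SS_res = 2. SS_tot = 77. R^2 = 1 - 2/(77) = 75/77.

75/77


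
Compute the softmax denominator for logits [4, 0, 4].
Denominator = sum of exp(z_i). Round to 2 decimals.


Denom = e^4=54.5982 + e^0=1.0000 + e^4=54.5982. Sum = 110.1964, which rounds to 110.20.

110.20


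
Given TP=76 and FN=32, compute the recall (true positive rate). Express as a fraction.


Recall = TP / (TP + FN) = 76 / 108 = 19/27.

19/27


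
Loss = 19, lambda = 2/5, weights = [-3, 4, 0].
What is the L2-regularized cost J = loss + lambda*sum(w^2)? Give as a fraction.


L2 sq norm = sum(w^2) = 25. J = 19 + 2/5 * 25 = 29.

29


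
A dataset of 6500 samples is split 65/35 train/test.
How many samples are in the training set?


Test set = 6500 * 35% = 2275. Training set = 6500 - 2275 = 4225.

4225


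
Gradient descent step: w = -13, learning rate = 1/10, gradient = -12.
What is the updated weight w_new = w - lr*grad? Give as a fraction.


w_new = -13 - 1/10 * -12 = -13 - -6/5 = -59/5.

-59/5


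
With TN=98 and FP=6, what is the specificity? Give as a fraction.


Specificity = TN / (TN + FP) = 98 / 104 = 49/52.

49/52


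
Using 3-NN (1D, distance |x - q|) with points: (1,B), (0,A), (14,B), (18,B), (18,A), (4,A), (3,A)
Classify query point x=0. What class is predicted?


Distances: |1-0|=1, |0-0|=0, |14-0|=14, |18-0|=18, |18-0|=18, |4-0|=4, |3-0|=3. 3 nearest: (0,A), (1,B), (3,A). Counts: {'A': 2, 'B': 1}. Majority class: A.

A


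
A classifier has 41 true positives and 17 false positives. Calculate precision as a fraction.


Precision = TP / (TP + FP) = 41 / 58 = 41/58.

41/58


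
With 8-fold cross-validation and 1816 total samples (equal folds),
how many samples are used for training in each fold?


Each validation fold has 1816/8 = 227 samples. Training set = 1816 - 227 = 1589.

1589


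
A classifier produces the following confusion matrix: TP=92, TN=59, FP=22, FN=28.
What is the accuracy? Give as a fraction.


Accuracy = (TP + TN) / (TP + TN + FP + FN) = (92 + 59) / 201 = 151/201.

151/201


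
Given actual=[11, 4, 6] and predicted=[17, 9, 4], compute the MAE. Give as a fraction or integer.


MAE = (1/3) * (|11-17|=6 + |4-9|=5 + |6-4|=2). Sum = 13. MAE = 13/3.

13/3


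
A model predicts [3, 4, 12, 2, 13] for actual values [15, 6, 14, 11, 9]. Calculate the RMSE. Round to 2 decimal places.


MSE = 49.8000. RMSE = sqrt(49.8000) = 7.06.

7.06


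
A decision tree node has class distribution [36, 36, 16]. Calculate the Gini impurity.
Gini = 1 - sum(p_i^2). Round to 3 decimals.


Total = 88. Proportions: 36/88, 36/88, 16/88. sum(p_i^2) = 0.3678. Gini = 1 - 0.3678 = 0.6322, which rounds to 0.632.

0.632


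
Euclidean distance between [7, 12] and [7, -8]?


d = sqrt(sum of squared differences). (7-7)^2=0, (12--8)^2=400. Sum = 400.

20


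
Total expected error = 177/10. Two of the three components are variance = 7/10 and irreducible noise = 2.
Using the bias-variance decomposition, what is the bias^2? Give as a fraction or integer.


Total error = bias^2 + variance + irreducible noise. So bias^2 = 177/10 - 7/10 - 2 = 15.

15


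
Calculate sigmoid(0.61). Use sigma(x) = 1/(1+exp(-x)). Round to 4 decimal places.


sigma(0.61) = 1/(1+e^(-0.61)) = 1/(1+0.543351) = 1/1.543351 = 0.6479.

0.6479


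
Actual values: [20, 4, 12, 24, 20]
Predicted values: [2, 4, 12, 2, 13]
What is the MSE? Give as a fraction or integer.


MSE = (1/5) * ((20-2)^2=324 + (4-4)^2=0 + (12-12)^2=0 + (24-2)^2=484 + (20-13)^2=49). Sum = 857. MSE = 857/5.

857/5


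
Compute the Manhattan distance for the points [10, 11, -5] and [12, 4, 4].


d = sum of absolute differences: |10-12|=2 + |11-4|=7 + |-5-4|=9 = 18.

18


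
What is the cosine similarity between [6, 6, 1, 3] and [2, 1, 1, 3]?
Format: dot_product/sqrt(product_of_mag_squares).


dot = 28. |a|^2 = 82, |b|^2 = 15. cos = 28/sqrt(1230).

28/sqrt(1230)


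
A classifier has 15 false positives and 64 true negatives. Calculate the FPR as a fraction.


FPR = FP / (FP + TN) = 15 / 79 = 15/79.

15/79


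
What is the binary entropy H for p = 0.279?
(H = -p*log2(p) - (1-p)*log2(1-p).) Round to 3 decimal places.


H = -0.279*log2(0.279) - 0.721*log2(0.721) = 0.854.

0.854


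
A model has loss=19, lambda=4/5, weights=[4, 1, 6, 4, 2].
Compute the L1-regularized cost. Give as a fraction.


L1 norm = sum(|w|) = 17. J = 19 + 4/5 * 17 = 163/5.

163/5


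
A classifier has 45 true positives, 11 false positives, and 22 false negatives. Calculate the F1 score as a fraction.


Precision = 45/56 = 45/56. Recall = 45/67 = 45/67. F1 = 2*P*R/(P+R) = 30/41.

30/41


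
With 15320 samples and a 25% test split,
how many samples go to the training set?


Test set = 15320 * 25% = 3830. Training set = 15320 - 3830 = 11490.

11490


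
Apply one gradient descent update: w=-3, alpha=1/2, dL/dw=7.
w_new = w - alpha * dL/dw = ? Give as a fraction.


w_new = -3 - 1/2 * 7 = -3 - 7/2 = -13/2.

-13/2


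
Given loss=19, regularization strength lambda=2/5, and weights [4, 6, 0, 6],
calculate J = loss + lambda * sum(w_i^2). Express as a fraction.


L2 sq norm = sum(w^2) = 88. J = 19 + 2/5 * 88 = 271/5.

271/5


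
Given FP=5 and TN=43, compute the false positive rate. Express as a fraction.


FPR = FP / (FP + TN) = 5 / 48 = 5/48.

5/48


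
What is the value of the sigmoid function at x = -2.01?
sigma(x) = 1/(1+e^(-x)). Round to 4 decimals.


sigma(-2.01) = 1/(1+e^(2.01)) = 1/(1+7.463317) = 1/8.463317 = 0.1182.

0.1182


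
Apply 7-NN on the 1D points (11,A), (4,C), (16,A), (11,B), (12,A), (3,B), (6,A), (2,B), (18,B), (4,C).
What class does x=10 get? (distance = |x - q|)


Distances: |11-10|=1, |4-10|=6, |16-10|=6, |11-10|=1, |12-10|=2, |3-10|=7, |6-10|=4, |2-10|=8, |18-10|=8, |4-10|=6. 7 nearest: (11,A), (11,B), (12,A), (6,A), (16,A), (4,C), (4,C). Counts: {'A': 4, 'B': 1, 'C': 2}. Majority class: A.

A


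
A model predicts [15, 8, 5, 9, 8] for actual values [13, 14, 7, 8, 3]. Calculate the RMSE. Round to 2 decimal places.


MSE = 14.0000. RMSE = sqrt(14.0000) = 3.74.

3.74


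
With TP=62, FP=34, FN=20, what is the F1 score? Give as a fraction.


Precision = 62/96 = 31/48. Recall = 62/82 = 31/41. F1 = 2*P*R/(P+R) = 62/89.

62/89


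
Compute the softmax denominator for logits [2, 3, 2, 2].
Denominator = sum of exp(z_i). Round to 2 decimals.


Denom = e^2=7.3891 + e^3=20.0855 + e^2=7.3891 + e^2=7.3891. Sum = 42.2528, which rounds to 42.25.

42.25


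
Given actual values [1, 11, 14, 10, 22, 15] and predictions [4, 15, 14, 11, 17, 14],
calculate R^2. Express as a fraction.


Mean(y) = 73/6. SS_res = 52. SS_tot = 1433/6. R^2 = 1 - 52/(1433/6) = 1121/1433.

1121/1433


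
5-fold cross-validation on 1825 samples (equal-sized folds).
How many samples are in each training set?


Each validation fold has 1825/5 = 365 samples. Training set = 1825 - 365 = 1460.

1460


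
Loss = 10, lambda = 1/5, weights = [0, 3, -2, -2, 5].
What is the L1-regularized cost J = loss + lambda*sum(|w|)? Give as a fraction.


L1 norm = sum(|w|) = 12. J = 10 + 1/5 * 12 = 62/5.

62/5


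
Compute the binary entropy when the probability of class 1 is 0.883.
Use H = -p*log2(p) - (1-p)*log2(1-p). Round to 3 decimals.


H = -0.883*log2(0.883) - 0.117*log2(0.117) = 0.521.

0.521
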